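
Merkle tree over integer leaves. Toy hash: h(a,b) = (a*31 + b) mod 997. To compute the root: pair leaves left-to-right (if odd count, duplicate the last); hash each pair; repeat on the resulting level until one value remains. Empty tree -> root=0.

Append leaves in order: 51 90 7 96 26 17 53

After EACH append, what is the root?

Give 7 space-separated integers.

Answer: 51 674 181 270 99 808 684

Derivation:
After append 51 (leaves=[51]):
  L0: [51]
  root=51
After append 90 (leaves=[51, 90]):
  L0: [51, 90]
  L1: h(51,90)=(51*31+90)%997=674 -> [674]
  root=674
After append 7 (leaves=[51, 90, 7]):
  L0: [51, 90, 7]
  L1: h(51,90)=(51*31+90)%997=674 h(7,7)=(7*31+7)%997=224 -> [674, 224]
  L2: h(674,224)=(674*31+224)%997=181 -> [181]
  root=181
After append 96 (leaves=[51, 90, 7, 96]):
  L0: [51, 90, 7, 96]
  L1: h(51,90)=(51*31+90)%997=674 h(7,96)=(7*31+96)%997=313 -> [674, 313]
  L2: h(674,313)=(674*31+313)%997=270 -> [270]
  root=270
After append 26 (leaves=[51, 90, 7, 96, 26]):
  L0: [51, 90, 7, 96, 26]
  L1: h(51,90)=(51*31+90)%997=674 h(7,96)=(7*31+96)%997=313 h(26,26)=(26*31+26)%997=832 -> [674, 313, 832]
  L2: h(674,313)=(674*31+313)%997=270 h(832,832)=(832*31+832)%997=702 -> [270, 702]
  L3: h(270,702)=(270*31+702)%997=99 -> [99]
  root=99
After append 17 (leaves=[51, 90, 7, 96, 26, 17]):
  L0: [51, 90, 7, 96, 26, 17]
  L1: h(51,90)=(51*31+90)%997=674 h(7,96)=(7*31+96)%997=313 h(26,17)=(26*31+17)%997=823 -> [674, 313, 823]
  L2: h(674,313)=(674*31+313)%997=270 h(823,823)=(823*31+823)%997=414 -> [270, 414]
  L3: h(270,414)=(270*31+414)%997=808 -> [808]
  root=808
After append 53 (leaves=[51, 90, 7, 96, 26, 17, 53]):
  L0: [51, 90, 7, 96, 26, 17, 53]
  L1: h(51,90)=(51*31+90)%997=674 h(7,96)=(7*31+96)%997=313 h(26,17)=(26*31+17)%997=823 h(53,53)=(53*31+53)%997=699 -> [674, 313, 823, 699]
  L2: h(674,313)=(674*31+313)%997=270 h(823,699)=(823*31+699)%997=290 -> [270, 290]
  L3: h(270,290)=(270*31+290)%997=684 -> [684]
  root=684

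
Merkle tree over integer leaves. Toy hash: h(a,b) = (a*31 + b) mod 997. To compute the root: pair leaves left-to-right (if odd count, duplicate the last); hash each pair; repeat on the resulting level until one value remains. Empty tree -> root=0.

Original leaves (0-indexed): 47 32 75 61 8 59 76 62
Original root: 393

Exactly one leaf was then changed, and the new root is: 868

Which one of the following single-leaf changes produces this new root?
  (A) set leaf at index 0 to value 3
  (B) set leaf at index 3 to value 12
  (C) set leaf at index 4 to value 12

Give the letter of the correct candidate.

Answer: B

Derivation:
Original leaves: [47, 32, 75, 61, 8, 59, 76, 62]
Target new root: 868
Try each candidate change and compute the resulting root:
Candidate A: set leaf[0] = 3 -> leaves = [3, 32, 75, 61, 8, 59, 76, 62]
  L0: [3, 32, 75, 61, 8, 59, 76, 62]
  L1: h(3,32)=(3*31+32)%997=125 h(75,61)=(75*31+61)%997=392 h(8,59)=(8*31+59)%997=307 h(76,62)=(76*31+62)%997=424 -> [125, 392, 307, 424]
  L2: h(125,392)=(125*31+392)%997=279 h(307,424)=(307*31+424)%997=968 -> [279, 968]
  L3: h(279,968)=(279*31+968)%997=644 -> [644]
  root = 644 != target 868
Candidate B: set leaf[3] = 12 -> leaves = [47, 32, 75, 12, 8, 59, 76, 62]
  L0: [47, 32, 75, 12, 8, 59, 76, 62]
  L1: h(47,32)=(47*31+32)%997=492 h(75,12)=(75*31+12)%997=343 h(8,59)=(8*31+59)%997=307 h(76,62)=(76*31+62)%997=424 -> [492, 343, 307, 424]
  L2: h(492,343)=(492*31+343)%997=640 h(307,424)=(307*31+424)%997=968 -> [640, 968]
  L3: h(640,968)=(640*31+968)%997=868 -> [868]
  root = 868 == target 868  ** MATCH **
Candidate C: set leaf[4] = 12 -> leaves = [47, 32, 75, 61, 12, 59, 76, 62]
  L0: [47, 32, 75, 61, 12, 59, 76, 62]
  L1: h(47,32)=(47*31+32)%997=492 h(75,61)=(75*31+61)%997=392 h(12,59)=(12*31+59)%997=431 h(76,62)=(76*31+62)%997=424 -> [492, 392, 431, 424]
  L2: h(492,392)=(492*31+392)%997=689 h(431,424)=(431*31+424)%997=824 -> [689, 824]
  L3: h(689,824)=(689*31+824)%997=249 -> [249]
  root = 249 != target 868
Candidate B produces the target root.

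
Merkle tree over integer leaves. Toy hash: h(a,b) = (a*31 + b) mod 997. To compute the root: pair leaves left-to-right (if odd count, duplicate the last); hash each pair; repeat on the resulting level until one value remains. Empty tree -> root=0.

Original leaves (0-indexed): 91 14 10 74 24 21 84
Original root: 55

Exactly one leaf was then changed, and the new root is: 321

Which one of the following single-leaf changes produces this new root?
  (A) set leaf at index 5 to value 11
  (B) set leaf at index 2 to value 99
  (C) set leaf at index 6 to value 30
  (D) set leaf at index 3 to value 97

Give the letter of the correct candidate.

Original leaves: [91, 14, 10, 74, 24, 21, 84]
Target new root: 321
Try each candidate change and compute the resulting root:
Candidate A: set leaf[5] = 11 -> leaves = [91, 14, 10, 74, 24, 11, 84]
  L0: [91, 14, 10, 74, 24, 11, 84]
  L1: h(91,14)=(91*31+14)%997=841 h(10,74)=(10*31+74)%997=384 h(24,11)=(24*31+11)%997=755 h(84,84)=(84*31+84)%997=694 -> [841, 384, 755, 694]
  L2: h(841,384)=(841*31+384)%997=533 h(755,694)=(755*31+694)%997=171 -> [533, 171]
  L3: h(533,171)=(533*31+171)%997=742 -> [742]
  root = 742 != target 321
Candidate B: set leaf[2] = 99 -> leaves = [91, 14, 99, 74, 24, 21, 84]
  L0: [91, 14, 99, 74, 24, 21, 84]
  L1: h(91,14)=(91*31+14)%997=841 h(99,74)=(99*31+74)%997=152 h(24,21)=(24*31+21)%997=765 h(84,84)=(84*31+84)%997=694 -> [841, 152, 765, 694]
  L2: h(841,152)=(841*31+152)%997=301 h(765,694)=(765*31+694)%997=481 -> [301, 481]
  L3: h(301,481)=(301*31+481)%997=839 -> [839]
  root = 839 != target 321
Candidate C: set leaf[6] = 30 -> leaves = [91, 14, 10, 74, 24, 21, 30]
  L0: [91, 14, 10, 74, 24, 21, 30]
  L1: h(91,14)=(91*31+14)%997=841 h(10,74)=(10*31+74)%997=384 h(24,21)=(24*31+21)%997=765 h(30,30)=(30*31+30)%997=960 -> [841, 384, 765, 960]
  L2: h(841,384)=(841*31+384)%997=533 h(765,960)=(765*31+960)%997=747 -> [533, 747]
  L3: h(533,747)=(533*31+747)%997=321 -> [321]
  root = 321 == target 321  ** MATCH **
Candidate D: set leaf[3] = 97 -> leaves = [91, 14, 10, 97, 24, 21, 84]
  L0: [91, 14, 10, 97, 24, 21, 84]
  L1: h(91,14)=(91*31+14)%997=841 h(10,97)=(10*31+97)%997=407 h(24,21)=(24*31+21)%997=765 h(84,84)=(84*31+84)%997=694 -> [841, 407, 765, 694]
  L2: h(841,407)=(841*31+407)%997=556 h(765,694)=(765*31+694)%997=481 -> [556, 481]
  L3: h(556,481)=(556*31+481)%997=768 -> [768]
  root = 768 != target 321
Candidate C produces the target root.

Answer: C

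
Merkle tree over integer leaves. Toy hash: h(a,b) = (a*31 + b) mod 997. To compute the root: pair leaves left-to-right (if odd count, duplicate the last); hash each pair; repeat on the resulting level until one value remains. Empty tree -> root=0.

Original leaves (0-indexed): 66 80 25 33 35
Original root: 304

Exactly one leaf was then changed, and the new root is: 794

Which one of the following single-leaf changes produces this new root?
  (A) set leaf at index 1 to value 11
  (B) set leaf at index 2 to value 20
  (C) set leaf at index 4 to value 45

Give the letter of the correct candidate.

Original leaves: [66, 80, 25, 33, 35]
Target new root: 794
Try each candidate change and compute the resulting root:
Candidate A: set leaf[1] = 11 -> leaves = [66, 11, 25, 33, 35]
  L0: [66, 11, 25, 33, 35]
  L1: h(66,11)=(66*31+11)%997=63 h(25,33)=(25*31+33)%997=808 h(35,35)=(35*31+35)%997=123 -> [63, 808, 123]
  L2: h(63,808)=(63*31+808)%997=767 h(123,123)=(123*31+123)%997=945 -> [767, 945]
  L3: h(767,945)=(767*31+945)%997=794 -> [794]
  root = 794 == target 794  ** MATCH **
Candidate B: set leaf[2] = 20 -> leaves = [66, 80, 20, 33, 35]
  L0: [66, 80, 20, 33, 35]
  L1: h(66,80)=(66*31+80)%997=132 h(20,33)=(20*31+33)%997=653 h(35,35)=(35*31+35)%997=123 -> [132, 653, 123]
  L2: h(132,653)=(132*31+653)%997=757 h(123,123)=(123*31+123)%997=945 -> [757, 945]
  L3: h(757,945)=(757*31+945)%997=484 -> [484]
  root = 484 != target 794
Candidate C: set leaf[4] = 45 -> leaves = [66, 80, 25, 33, 45]
  L0: [66, 80, 25, 33, 45]
  L1: h(66,80)=(66*31+80)%997=132 h(25,33)=(25*31+33)%997=808 h(45,45)=(45*31+45)%997=443 -> [132, 808, 443]
  L2: h(132,808)=(132*31+808)%997=912 h(443,443)=(443*31+443)%997=218 -> [912, 218]
  L3: h(912,218)=(912*31+218)%997=574 -> [574]
  root = 574 != target 794
Candidate A produces the target root.

Answer: A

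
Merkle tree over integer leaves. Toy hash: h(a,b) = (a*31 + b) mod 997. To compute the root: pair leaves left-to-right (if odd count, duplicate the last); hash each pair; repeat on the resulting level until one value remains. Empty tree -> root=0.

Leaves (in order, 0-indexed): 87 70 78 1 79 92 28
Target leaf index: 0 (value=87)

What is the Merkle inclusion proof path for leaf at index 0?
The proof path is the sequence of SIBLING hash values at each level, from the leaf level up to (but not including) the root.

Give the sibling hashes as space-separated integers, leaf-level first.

L0 (leaves): [87, 70, 78, 1, 79, 92, 28], target index=0
L1: h(87,70)=(87*31+70)%997=773 [pair 0] h(78,1)=(78*31+1)%997=425 [pair 1] h(79,92)=(79*31+92)%997=547 [pair 2] h(28,28)=(28*31+28)%997=896 [pair 3] -> [773, 425, 547, 896]
  Sibling for proof at L0: 70
L2: h(773,425)=(773*31+425)%997=460 [pair 0] h(547,896)=(547*31+896)%997=904 [pair 1] -> [460, 904]
  Sibling for proof at L1: 425
L3: h(460,904)=(460*31+904)%997=209 [pair 0] -> [209]
  Sibling for proof at L2: 904
Root: 209
Proof path (sibling hashes from leaf to root): [70, 425, 904]

Answer: 70 425 904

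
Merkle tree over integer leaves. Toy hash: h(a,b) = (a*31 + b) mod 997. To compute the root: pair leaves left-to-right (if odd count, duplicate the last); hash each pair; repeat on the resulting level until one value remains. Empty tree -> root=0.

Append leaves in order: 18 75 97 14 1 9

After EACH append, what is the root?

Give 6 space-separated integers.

After append 18 (leaves=[18]):
  L0: [18]
  root=18
After append 75 (leaves=[18, 75]):
  L0: [18, 75]
  L1: h(18,75)=(18*31+75)%997=633 -> [633]
  root=633
After append 97 (leaves=[18, 75, 97]):
  L0: [18, 75, 97]
  L1: h(18,75)=(18*31+75)%997=633 h(97,97)=(97*31+97)%997=113 -> [633, 113]
  L2: h(633,113)=(633*31+113)%997=793 -> [793]
  root=793
After append 14 (leaves=[18, 75, 97, 14]):
  L0: [18, 75, 97, 14]
  L1: h(18,75)=(18*31+75)%997=633 h(97,14)=(97*31+14)%997=30 -> [633, 30]
  L2: h(633,30)=(633*31+30)%997=710 -> [710]
  root=710
After append 1 (leaves=[18, 75, 97, 14, 1]):
  L0: [18, 75, 97, 14, 1]
  L1: h(18,75)=(18*31+75)%997=633 h(97,14)=(97*31+14)%997=30 h(1,1)=(1*31+1)%997=32 -> [633, 30, 32]
  L2: h(633,30)=(633*31+30)%997=710 h(32,32)=(32*31+32)%997=27 -> [710, 27]
  L3: h(710,27)=(710*31+27)%997=103 -> [103]
  root=103
After append 9 (leaves=[18, 75, 97, 14, 1, 9]):
  L0: [18, 75, 97, 14, 1, 9]
  L1: h(18,75)=(18*31+75)%997=633 h(97,14)=(97*31+14)%997=30 h(1,9)=(1*31+9)%997=40 -> [633, 30, 40]
  L2: h(633,30)=(633*31+30)%997=710 h(40,40)=(40*31+40)%997=283 -> [710, 283]
  L3: h(710,283)=(710*31+283)%997=359 -> [359]
  root=359

Answer: 18 633 793 710 103 359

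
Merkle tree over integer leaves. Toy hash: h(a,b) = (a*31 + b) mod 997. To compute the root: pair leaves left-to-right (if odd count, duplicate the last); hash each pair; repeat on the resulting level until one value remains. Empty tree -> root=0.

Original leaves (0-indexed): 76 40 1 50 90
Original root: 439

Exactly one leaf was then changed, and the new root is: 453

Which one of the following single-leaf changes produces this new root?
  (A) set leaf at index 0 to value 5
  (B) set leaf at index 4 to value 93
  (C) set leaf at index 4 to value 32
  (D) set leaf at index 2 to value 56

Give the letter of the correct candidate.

Original leaves: [76, 40, 1, 50, 90]
Target new root: 453
Try each candidate change and compute the resulting root:
Candidate A: set leaf[0] = 5 -> leaves = [5, 40, 1, 50, 90]
  L0: [5, 40, 1, 50, 90]
  L1: h(5,40)=(5*31+40)%997=195 h(1,50)=(1*31+50)%997=81 h(90,90)=(90*31+90)%997=886 -> [195, 81, 886]
  L2: h(195,81)=(195*31+81)%997=144 h(886,886)=(886*31+886)%997=436 -> [144, 436]
  L3: h(144,436)=(144*31+436)%997=912 -> [912]
  root = 912 != target 453
Candidate B: set leaf[4] = 93 -> leaves = [76, 40, 1, 50, 93]
  L0: [76, 40, 1, 50, 93]
  L1: h(76,40)=(76*31+40)%997=402 h(1,50)=(1*31+50)%997=81 h(93,93)=(93*31+93)%997=982 -> [402, 81, 982]
  L2: h(402,81)=(402*31+81)%997=579 h(982,982)=(982*31+982)%997=517 -> [579, 517]
  L3: h(579,517)=(579*31+517)%997=520 -> [520]
  root = 520 != target 453
Candidate C: set leaf[4] = 32 -> leaves = [76, 40, 1, 50, 32]
  L0: [76, 40, 1, 50, 32]
  L1: h(76,40)=(76*31+40)%997=402 h(1,50)=(1*31+50)%997=81 h(32,32)=(32*31+32)%997=27 -> [402, 81, 27]
  L2: h(402,81)=(402*31+81)%997=579 h(27,27)=(27*31+27)%997=864 -> [579, 864]
  L3: h(579,864)=(579*31+864)%997=867 -> [867]
  root = 867 != target 453
Candidate D: set leaf[2] = 56 -> leaves = [76, 40, 56, 50, 90]
  L0: [76, 40, 56, 50, 90]
  L1: h(76,40)=(76*31+40)%997=402 h(56,50)=(56*31+50)%997=789 h(90,90)=(90*31+90)%997=886 -> [402, 789, 886]
  L2: h(402,789)=(402*31+789)%997=290 h(886,886)=(886*31+886)%997=436 -> [290, 436]
  L3: h(290,436)=(290*31+436)%997=453 -> [453]
  root = 453 == target 453  ** MATCH **
Candidate D produces the target root.

Answer: D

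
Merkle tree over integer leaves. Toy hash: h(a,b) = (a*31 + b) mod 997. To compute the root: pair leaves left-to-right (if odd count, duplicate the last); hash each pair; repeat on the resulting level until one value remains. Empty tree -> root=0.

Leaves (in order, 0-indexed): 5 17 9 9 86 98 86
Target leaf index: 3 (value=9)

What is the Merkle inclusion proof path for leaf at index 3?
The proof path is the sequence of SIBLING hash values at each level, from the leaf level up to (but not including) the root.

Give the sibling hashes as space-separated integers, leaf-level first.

L0 (leaves): [5, 17, 9, 9, 86, 98, 86], target index=3
L1: h(5,17)=(5*31+17)%997=172 [pair 0] h(9,9)=(9*31+9)%997=288 [pair 1] h(86,98)=(86*31+98)%997=770 [pair 2] h(86,86)=(86*31+86)%997=758 [pair 3] -> [172, 288, 770, 758]
  Sibling for proof at L0: 9
L2: h(172,288)=(172*31+288)%997=635 [pair 0] h(770,758)=(770*31+758)%997=700 [pair 1] -> [635, 700]
  Sibling for proof at L1: 172
L3: h(635,700)=(635*31+700)%997=445 [pair 0] -> [445]
  Sibling for proof at L2: 700
Root: 445
Proof path (sibling hashes from leaf to root): [9, 172, 700]

Answer: 9 172 700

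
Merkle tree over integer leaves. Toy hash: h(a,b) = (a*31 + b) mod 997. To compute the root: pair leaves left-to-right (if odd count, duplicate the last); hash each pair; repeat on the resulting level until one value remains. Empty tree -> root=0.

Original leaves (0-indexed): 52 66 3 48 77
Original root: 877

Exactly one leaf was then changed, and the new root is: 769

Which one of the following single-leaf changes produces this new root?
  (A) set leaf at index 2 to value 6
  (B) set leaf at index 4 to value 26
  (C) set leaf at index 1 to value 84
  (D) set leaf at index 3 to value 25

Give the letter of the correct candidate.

Original leaves: [52, 66, 3, 48, 77]
Target new root: 769
Try each candidate change and compute the resulting root:
Candidate A: set leaf[2] = 6 -> leaves = [52, 66, 6, 48, 77]
  L0: [52, 66, 6, 48, 77]
  L1: h(52,66)=(52*31+66)%997=681 h(6,48)=(6*31+48)%997=234 h(77,77)=(77*31+77)%997=470 -> [681, 234, 470]
  L2: h(681,234)=(681*31+234)%997=408 h(470,470)=(470*31+470)%997=85 -> [408, 85]
  L3: h(408,85)=(408*31+85)%997=769 -> [769]
  root = 769 == target 769  ** MATCH **
Candidate B: set leaf[4] = 26 -> leaves = [52, 66, 3, 48, 26]
  L0: [52, 66, 3, 48, 26]
  L1: h(52,66)=(52*31+66)%997=681 h(3,48)=(3*31+48)%997=141 h(26,26)=(26*31+26)%997=832 -> [681, 141, 832]
  L2: h(681,141)=(681*31+141)%997=315 h(832,832)=(832*31+832)%997=702 -> [315, 702]
  L3: h(315,702)=(315*31+702)%997=497 -> [497]
  root = 497 != target 769
Candidate C: set leaf[1] = 84 -> leaves = [52, 84, 3, 48, 77]
  L0: [52, 84, 3, 48, 77]
  L1: h(52,84)=(52*31+84)%997=699 h(3,48)=(3*31+48)%997=141 h(77,77)=(77*31+77)%997=470 -> [699, 141, 470]
  L2: h(699,141)=(699*31+141)%997=873 h(470,470)=(470*31+470)%997=85 -> [873, 85]
  L3: h(873,85)=(873*31+85)%997=229 -> [229]
  root = 229 != target 769
Candidate D: set leaf[3] = 25 -> leaves = [52, 66, 3, 25, 77]
  L0: [52, 66, 3, 25, 77]
  L1: h(52,66)=(52*31+66)%997=681 h(3,25)=(3*31+25)%997=118 h(77,77)=(77*31+77)%997=470 -> [681, 118, 470]
  L2: h(681,118)=(681*31+118)%997=292 h(470,470)=(470*31+470)%997=85 -> [292, 85]
  L3: h(292,85)=(292*31+85)%997=164 -> [164]
  root = 164 != target 769
Candidate A produces the target root.

Answer: A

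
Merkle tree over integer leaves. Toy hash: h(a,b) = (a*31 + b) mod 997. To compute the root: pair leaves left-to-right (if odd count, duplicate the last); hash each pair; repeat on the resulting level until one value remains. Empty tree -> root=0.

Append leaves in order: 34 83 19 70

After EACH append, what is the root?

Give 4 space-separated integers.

After append 34 (leaves=[34]):
  L0: [34]
  root=34
After append 83 (leaves=[34, 83]):
  L0: [34, 83]
  L1: h(34,83)=(34*31+83)%997=140 -> [140]
  root=140
After append 19 (leaves=[34, 83, 19]):
  L0: [34, 83, 19]
  L1: h(34,83)=(34*31+83)%997=140 h(19,19)=(19*31+19)%997=608 -> [140, 608]
  L2: h(140,608)=(140*31+608)%997=960 -> [960]
  root=960
After append 70 (leaves=[34, 83, 19, 70]):
  L0: [34, 83, 19, 70]
  L1: h(34,83)=(34*31+83)%997=140 h(19,70)=(19*31+70)%997=659 -> [140, 659]
  L2: h(140,659)=(140*31+659)%997=14 -> [14]
  root=14

Answer: 34 140 960 14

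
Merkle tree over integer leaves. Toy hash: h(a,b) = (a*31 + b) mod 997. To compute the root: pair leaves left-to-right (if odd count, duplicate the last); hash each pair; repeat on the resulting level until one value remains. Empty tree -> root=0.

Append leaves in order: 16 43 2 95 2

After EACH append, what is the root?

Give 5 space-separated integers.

Answer: 16 539 821 914 472

Derivation:
After append 16 (leaves=[16]):
  L0: [16]
  root=16
After append 43 (leaves=[16, 43]):
  L0: [16, 43]
  L1: h(16,43)=(16*31+43)%997=539 -> [539]
  root=539
After append 2 (leaves=[16, 43, 2]):
  L0: [16, 43, 2]
  L1: h(16,43)=(16*31+43)%997=539 h(2,2)=(2*31+2)%997=64 -> [539, 64]
  L2: h(539,64)=(539*31+64)%997=821 -> [821]
  root=821
After append 95 (leaves=[16, 43, 2, 95]):
  L0: [16, 43, 2, 95]
  L1: h(16,43)=(16*31+43)%997=539 h(2,95)=(2*31+95)%997=157 -> [539, 157]
  L2: h(539,157)=(539*31+157)%997=914 -> [914]
  root=914
After append 2 (leaves=[16, 43, 2, 95, 2]):
  L0: [16, 43, 2, 95, 2]
  L1: h(16,43)=(16*31+43)%997=539 h(2,95)=(2*31+95)%997=157 h(2,2)=(2*31+2)%997=64 -> [539, 157, 64]
  L2: h(539,157)=(539*31+157)%997=914 h(64,64)=(64*31+64)%997=54 -> [914, 54]
  L3: h(914,54)=(914*31+54)%997=472 -> [472]
  root=472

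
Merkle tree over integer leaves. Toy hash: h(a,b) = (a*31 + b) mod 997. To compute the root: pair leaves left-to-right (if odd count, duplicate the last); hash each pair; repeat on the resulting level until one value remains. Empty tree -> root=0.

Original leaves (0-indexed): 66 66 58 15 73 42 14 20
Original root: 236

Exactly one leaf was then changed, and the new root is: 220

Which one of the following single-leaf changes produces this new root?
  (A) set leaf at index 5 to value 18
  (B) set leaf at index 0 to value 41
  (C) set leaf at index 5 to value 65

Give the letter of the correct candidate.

Original leaves: [66, 66, 58, 15, 73, 42, 14, 20]
Target new root: 220
Try each candidate change and compute the resulting root:
Candidate A: set leaf[5] = 18 -> leaves = [66, 66, 58, 15, 73, 18, 14, 20]
  L0: [66, 66, 58, 15, 73, 18, 14, 20]
  L1: h(66,66)=(66*31+66)%997=118 h(58,15)=(58*31+15)%997=816 h(73,18)=(73*31+18)%997=287 h(14,20)=(14*31+20)%997=454 -> [118, 816, 287, 454]
  L2: h(118,816)=(118*31+816)%997=486 h(287,454)=(287*31+454)%997=378 -> [486, 378]
  L3: h(486,378)=(486*31+378)%997=489 -> [489]
  root = 489 != target 220
Candidate B: set leaf[0] = 41 -> leaves = [41, 66, 58, 15, 73, 42, 14, 20]
  L0: [41, 66, 58, 15, 73, 42, 14, 20]
  L1: h(41,66)=(41*31+66)%997=340 h(58,15)=(58*31+15)%997=816 h(73,42)=(73*31+42)%997=311 h(14,20)=(14*31+20)%997=454 -> [340, 816, 311, 454]
  L2: h(340,816)=(340*31+816)%997=389 h(311,454)=(311*31+454)%997=125 -> [389, 125]
  L3: h(389,125)=(389*31+125)%997=220 -> [220]
  root = 220 == target 220  ** MATCH **
Candidate C: set leaf[5] = 65 -> leaves = [66, 66, 58, 15, 73, 65, 14, 20]
  L0: [66, 66, 58, 15, 73, 65, 14, 20]
  L1: h(66,66)=(66*31+66)%997=118 h(58,15)=(58*31+15)%997=816 h(73,65)=(73*31+65)%997=334 h(14,20)=(14*31+20)%997=454 -> [118, 816, 334, 454]
  L2: h(118,816)=(118*31+816)%997=486 h(334,454)=(334*31+454)%997=838 -> [486, 838]
  L3: h(486,838)=(486*31+838)%997=949 -> [949]
  root = 949 != target 220
Candidate B produces the target root.

Answer: B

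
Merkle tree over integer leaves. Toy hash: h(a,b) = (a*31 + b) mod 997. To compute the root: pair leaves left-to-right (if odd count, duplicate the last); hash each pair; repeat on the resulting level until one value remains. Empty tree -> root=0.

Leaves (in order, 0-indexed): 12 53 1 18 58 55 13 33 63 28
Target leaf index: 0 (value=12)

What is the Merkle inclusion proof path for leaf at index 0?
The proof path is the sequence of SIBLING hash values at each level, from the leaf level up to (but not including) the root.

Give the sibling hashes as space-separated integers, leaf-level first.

L0 (leaves): [12, 53, 1, 18, 58, 55, 13, 33, 63, 28], target index=0
L1: h(12,53)=(12*31+53)%997=425 [pair 0] h(1,18)=(1*31+18)%997=49 [pair 1] h(58,55)=(58*31+55)%997=856 [pair 2] h(13,33)=(13*31+33)%997=436 [pair 3] h(63,28)=(63*31+28)%997=984 [pair 4] -> [425, 49, 856, 436, 984]
  Sibling for proof at L0: 53
L2: h(425,49)=(425*31+49)%997=263 [pair 0] h(856,436)=(856*31+436)%997=53 [pair 1] h(984,984)=(984*31+984)%997=581 [pair 2] -> [263, 53, 581]
  Sibling for proof at L1: 49
L3: h(263,53)=(263*31+53)%997=230 [pair 0] h(581,581)=(581*31+581)%997=646 [pair 1] -> [230, 646]
  Sibling for proof at L2: 53
L4: h(230,646)=(230*31+646)%997=797 [pair 0] -> [797]
  Sibling for proof at L3: 646
Root: 797
Proof path (sibling hashes from leaf to root): [53, 49, 53, 646]

Answer: 53 49 53 646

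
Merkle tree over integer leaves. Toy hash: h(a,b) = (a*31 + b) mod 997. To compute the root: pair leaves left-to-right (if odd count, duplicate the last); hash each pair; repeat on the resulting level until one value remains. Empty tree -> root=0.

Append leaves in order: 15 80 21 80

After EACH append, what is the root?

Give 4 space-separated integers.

After append 15 (leaves=[15]):
  L0: [15]
  root=15
After append 80 (leaves=[15, 80]):
  L0: [15, 80]
  L1: h(15,80)=(15*31+80)%997=545 -> [545]
  root=545
After append 21 (leaves=[15, 80, 21]):
  L0: [15, 80, 21]
  L1: h(15,80)=(15*31+80)%997=545 h(21,21)=(21*31+21)%997=672 -> [545, 672]
  L2: h(545,672)=(545*31+672)%997=618 -> [618]
  root=618
After append 80 (leaves=[15, 80, 21, 80]):
  L0: [15, 80, 21, 80]
  L1: h(15,80)=(15*31+80)%997=545 h(21,80)=(21*31+80)%997=731 -> [545, 731]
  L2: h(545,731)=(545*31+731)%997=677 -> [677]
  root=677

Answer: 15 545 618 677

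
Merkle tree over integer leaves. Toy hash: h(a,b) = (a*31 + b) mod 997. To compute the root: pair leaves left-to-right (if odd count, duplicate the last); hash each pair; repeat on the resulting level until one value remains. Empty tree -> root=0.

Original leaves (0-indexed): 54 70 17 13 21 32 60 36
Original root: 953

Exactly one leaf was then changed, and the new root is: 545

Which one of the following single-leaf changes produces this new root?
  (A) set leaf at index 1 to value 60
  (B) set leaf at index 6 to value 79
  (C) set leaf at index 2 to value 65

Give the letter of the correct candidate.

Original leaves: [54, 70, 17, 13, 21, 32, 60, 36]
Target new root: 545
Try each candidate change and compute the resulting root:
Candidate A: set leaf[1] = 60 -> leaves = [54, 60, 17, 13, 21, 32, 60, 36]
  L0: [54, 60, 17, 13, 21, 32, 60, 36]
  L1: h(54,60)=(54*31+60)%997=737 h(17,13)=(17*31+13)%997=540 h(21,32)=(21*31+32)%997=683 h(60,36)=(60*31+36)%997=899 -> [737, 540, 683, 899]
  L2: h(737,540)=(737*31+540)%997=456 h(683,899)=(683*31+899)%997=138 -> [456, 138]
  L3: h(456,138)=(456*31+138)%997=316 -> [316]
  root = 316 != target 545
Candidate B: set leaf[6] = 79 -> leaves = [54, 70, 17, 13, 21, 32, 79, 36]
  L0: [54, 70, 17, 13, 21, 32, 79, 36]
  L1: h(54,70)=(54*31+70)%997=747 h(17,13)=(17*31+13)%997=540 h(21,32)=(21*31+32)%997=683 h(79,36)=(79*31+36)%997=491 -> [747, 540, 683, 491]
  L2: h(747,540)=(747*31+540)%997=766 h(683,491)=(683*31+491)%997=727 -> [766, 727]
  L3: h(766,727)=(766*31+727)%997=545 -> [545]
  root = 545 == target 545  ** MATCH **
Candidate C: set leaf[2] = 65 -> leaves = [54, 70, 65, 13, 21, 32, 60, 36]
  L0: [54, 70, 65, 13, 21, 32, 60, 36]
  L1: h(54,70)=(54*31+70)%997=747 h(65,13)=(65*31+13)%997=34 h(21,32)=(21*31+32)%997=683 h(60,36)=(60*31+36)%997=899 -> [747, 34, 683, 899]
  L2: h(747,34)=(747*31+34)%997=260 h(683,899)=(683*31+899)%997=138 -> [260, 138]
  L3: h(260,138)=(260*31+138)%997=222 -> [222]
  root = 222 != target 545
Candidate B produces the target root.

Answer: B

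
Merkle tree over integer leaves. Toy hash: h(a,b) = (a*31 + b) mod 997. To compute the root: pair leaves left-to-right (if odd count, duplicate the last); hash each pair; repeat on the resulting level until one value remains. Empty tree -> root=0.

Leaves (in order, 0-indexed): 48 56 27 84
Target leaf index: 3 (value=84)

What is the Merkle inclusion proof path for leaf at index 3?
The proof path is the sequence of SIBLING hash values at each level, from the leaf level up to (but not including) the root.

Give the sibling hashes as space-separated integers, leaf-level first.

L0 (leaves): [48, 56, 27, 84], target index=3
L1: h(48,56)=(48*31+56)%997=547 [pair 0] h(27,84)=(27*31+84)%997=921 [pair 1] -> [547, 921]
  Sibling for proof at L0: 27
L2: h(547,921)=(547*31+921)%997=929 [pair 0] -> [929]
  Sibling for proof at L1: 547
Root: 929
Proof path (sibling hashes from leaf to root): [27, 547]

Answer: 27 547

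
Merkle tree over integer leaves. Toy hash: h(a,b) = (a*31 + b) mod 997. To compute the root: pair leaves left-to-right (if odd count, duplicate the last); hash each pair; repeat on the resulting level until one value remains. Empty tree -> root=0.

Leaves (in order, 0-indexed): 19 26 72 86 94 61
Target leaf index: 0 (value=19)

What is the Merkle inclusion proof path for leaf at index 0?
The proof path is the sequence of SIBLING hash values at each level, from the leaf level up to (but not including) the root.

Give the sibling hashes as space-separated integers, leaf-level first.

L0 (leaves): [19, 26, 72, 86, 94, 61], target index=0
L1: h(19,26)=(19*31+26)%997=615 [pair 0] h(72,86)=(72*31+86)%997=324 [pair 1] h(94,61)=(94*31+61)%997=981 [pair 2] -> [615, 324, 981]
  Sibling for proof at L0: 26
L2: h(615,324)=(615*31+324)%997=446 [pair 0] h(981,981)=(981*31+981)%997=485 [pair 1] -> [446, 485]
  Sibling for proof at L1: 324
L3: h(446,485)=(446*31+485)%997=353 [pair 0] -> [353]
  Sibling for proof at L2: 485
Root: 353
Proof path (sibling hashes from leaf to root): [26, 324, 485]

Answer: 26 324 485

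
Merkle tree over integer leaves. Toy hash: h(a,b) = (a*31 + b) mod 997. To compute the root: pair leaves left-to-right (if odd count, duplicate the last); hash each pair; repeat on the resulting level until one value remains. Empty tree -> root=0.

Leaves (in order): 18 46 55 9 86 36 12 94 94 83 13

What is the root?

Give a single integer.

Answer: 264

Derivation:
L0: [18, 46, 55, 9, 86, 36, 12, 94, 94, 83, 13]
L1: h(18,46)=(18*31+46)%997=604 h(55,9)=(55*31+9)%997=717 h(86,36)=(86*31+36)%997=708 h(12,94)=(12*31+94)%997=466 h(94,83)=(94*31+83)%997=6 h(13,13)=(13*31+13)%997=416 -> [604, 717, 708, 466, 6, 416]
L2: h(604,717)=(604*31+717)%997=498 h(708,466)=(708*31+466)%997=480 h(6,416)=(6*31+416)%997=602 -> [498, 480, 602]
L3: h(498,480)=(498*31+480)%997=963 h(602,602)=(602*31+602)%997=321 -> [963, 321]
L4: h(963,321)=(963*31+321)%997=264 -> [264]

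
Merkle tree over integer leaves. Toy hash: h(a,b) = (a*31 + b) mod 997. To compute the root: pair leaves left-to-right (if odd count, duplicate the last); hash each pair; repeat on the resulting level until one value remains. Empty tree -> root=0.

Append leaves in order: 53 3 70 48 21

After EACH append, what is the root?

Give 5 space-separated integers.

After append 53 (leaves=[53]):
  L0: [53]
  root=53
After append 3 (leaves=[53, 3]):
  L0: [53, 3]
  L1: h(53,3)=(53*31+3)%997=649 -> [649]
  root=649
After append 70 (leaves=[53, 3, 70]):
  L0: [53, 3, 70]
  L1: h(53,3)=(53*31+3)%997=649 h(70,70)=(70*31+70)%997=246 -> [649, 246]
  L2: h(649,246)=(649*31+246)%997=425 -> [425]
  root=425
After append 48 (leaves=[53, 3, 70, 48]):
  L0: [53, 3, 70, 48]
  L1: h(53,3)=(53*31+3)%997=649 h(70,48)=(70*31+48)%997=224 -> [649, 224]
  L2: h(649,224)=(649*31+224)%997=403 -> [403]
  root=403
After append 21 (leaves=[53, 3, 70, 48, 21]):
  L0: [53, 3, 70, 48, 21]
  L1: h(53,3)=(53*31+3)%997=649 h(70,48)=(70*31+48)%997=224 h(21,21)=(21*31+21)%997=672 -> [649, 224, 672]
  L2: h(649,224)=(649*31+224)%997=403 h(672,672)=(672*31+672)%997=567 -> [403, 567]
  L3: h(403,567)=(403*31+567)%997=99 -> [99]
  root=99

Answer: 53 649 425 403 99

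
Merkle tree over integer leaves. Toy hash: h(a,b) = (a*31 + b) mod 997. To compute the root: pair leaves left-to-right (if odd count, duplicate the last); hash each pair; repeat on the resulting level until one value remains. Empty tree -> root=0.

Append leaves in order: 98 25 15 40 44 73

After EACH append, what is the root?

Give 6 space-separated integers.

Answer: 98 72 718 743 293 224

Derivation:
After append 98 (leaves=[98]):
  L0: [98]
  root=98
After append 25 (leaves=[98, 25]):
  L0: [98, 25]
  L1: h(98,25)=(98*31+25)%997=72 -> [72]
  root=72
After append 15 (leaves=[98, 25, 15]):
  L0: [98, 25, 15]
  L1: h(98,25)=(98*31+25)%997=72 h(15,15)=(15*31+15)%997=480 -> [72, 480]
  L2: h(72,480)=(72*31+480)%997=718 -> [718]
  root=718
After append 40 (leaves=[98, 25, 15, 40]):
  L0: [98, 25, 15, 40]
  L1: h(98,25)=(98*31+25)%997=72 h(15,40)=(15*31+40)%997=505 -> [72, 505]
  L2: h(72,505)=(72*31+505)%997=743 -> [743]
  root=743
After append 44 (leaves=[98, 25, 15, 40, 44]):
  L0: [98, 25, 15, 40, 44]
  L1: h(98,25)=(98*31+25)%997=72 h(15,40)=(15*31+40)%997=505 h(44,44)=(44*31+44)%997=411 -> [72, 505, 411]
  L2: h(72,505)=(72*31+505)%997=743 h(411,411)=(411*31+411)%997=191 -> [743, 191]
  L3: h(743,191)=(743*31+191)%997=293 -> [293]
  root=293
After append 73 (leaves=[98, 25, 15, 40, 44, 73]):
  L0: [98, 25, 15, 40, 44, 73]
  L1: h(98,25)=(98*31+25)%997=72 h(15,40)=(15*31+40)%997=505 h(44,73)=(44*31+73)%997=440 -> [72, 505, 440]
  L2: h(72,505)=(72*31+505)%997=743 h(440,440)=(440*31+440)%997=122 -> [743, 122]
  L3: h(743,122)=(743*31+122)%997=224 -> [224]
  root=224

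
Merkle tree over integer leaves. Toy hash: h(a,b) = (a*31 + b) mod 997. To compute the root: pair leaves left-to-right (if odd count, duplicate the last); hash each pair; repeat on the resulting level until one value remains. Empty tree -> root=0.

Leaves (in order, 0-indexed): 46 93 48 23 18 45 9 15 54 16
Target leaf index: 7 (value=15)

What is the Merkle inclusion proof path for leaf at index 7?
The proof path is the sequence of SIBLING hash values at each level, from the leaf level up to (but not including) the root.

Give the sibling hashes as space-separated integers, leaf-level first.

L0 (leaves): [46, 93, 48, 23, 18, 45, 9, 15, 54, 16], target index=7
L1: h(46,93)=(46*31+93)%997=522 [pair 0] h(48,23)=(48*31+23)%997=514 [pair 1] h(18,45)=(18*31+45)%997=603 [pair 2] h(9,15)=(9*31+15)%997=294 [pair 3] h(54,16)=(54*31+16)%997=693 [pair 4] -> [522, 514, 603, 294, 693]
  Sibling for proof at L0: 9
L2: h(522,514)=(522*31+514)%997=744 [pair 0] h(603,294)=(603*31+294)%997=44 [pair 1] h(693,693)=(693*31+693)%997=242 [pair 2] -> [744, 44, 242]
  Sibling for proof at L1: 603
L3: h(744,44)=(744*31+44)%997=177 [pair 0] h(242,242)=(242*31+242)%997=765 [pair 1] -> [177, 765]
  Sibling for proof at L2: 744
L4: h(177,765)=(177*31+765)%997=270 [pair 0] -> [270]
  Sibling for proof at L3: 765
Root: 270
Proof path (sibling hashes from leaf to root): [9, 603, 744, 765]

Answer: 9 603 744 765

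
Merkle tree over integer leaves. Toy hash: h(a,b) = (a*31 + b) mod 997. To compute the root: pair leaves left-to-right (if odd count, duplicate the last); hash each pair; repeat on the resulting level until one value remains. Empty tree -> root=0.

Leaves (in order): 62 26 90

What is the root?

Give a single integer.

Answer: 457

Derivation:
L0: [62, 26, 90]
L1: h(62,26)=(62*31+26)%997=951 h(90,90)=(90*31+90)%997=886 -> [951, 886]
L2: h(951,886)=(951*31+886)%997=457 -> [457]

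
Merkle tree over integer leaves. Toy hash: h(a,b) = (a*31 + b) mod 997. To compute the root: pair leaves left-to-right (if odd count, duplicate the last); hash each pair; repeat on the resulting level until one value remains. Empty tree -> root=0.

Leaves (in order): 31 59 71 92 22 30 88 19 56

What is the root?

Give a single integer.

L0: [31, 59, 71, 92, 22, 30, 88, 19, 56]
L1: h(31,59)=(31*31+59)%997=23 h(71,92)=(71*31+92)%997=299 h(22,30)=(22*31+30)%997=712 h(88,19)=(88*31+19)%997=753 h(56,56)=(56*31+56)%997=795 -> [23, 299, 712, 753, 795]
L2: h(23,299)=(23*31+299)%997=15 h(712,753)=(712*31+753)%997=891 h(795,795)=(795*31+795)%997=515 -> [15, 891, 515]
L3: h(15,891)=(15*31+891)%997=359 h(515,515)=(515*31+515)%997=528 -> [359, 528]
L4: h(359,528)=(359*31+528)%997=690 -> [690]

Answer: 690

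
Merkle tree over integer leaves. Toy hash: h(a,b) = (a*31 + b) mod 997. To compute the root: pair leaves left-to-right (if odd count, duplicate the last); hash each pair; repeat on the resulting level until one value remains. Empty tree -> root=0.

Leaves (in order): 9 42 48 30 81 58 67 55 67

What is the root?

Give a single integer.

L0: [9, 42, 48, 30, 81, 58, 67, 55, 67]
L1: h(9,42)=(9*31+42)%997=321 h(48,30)=(48*31+30)%997=521 h(81,58)=(81*31+58)%997=575 h(67,55)=(67*31+55)%997=138 h(67,67)=(67*31+67)%997=150 -> [321, 521, 575, 138, 150]
L2: h(321,521)=(321*31+521)%997=502 h(575,138)=(575*31+138)%997=17 h(150,150)=(150*31+150)%997=812 -> [502, 17, 812]
L3: h(502,17)=(502*31+17)%997=624 h(812,812)=(812*31+812)%997=62 -> [624, 62]
L4: h(624,62)=(624*31+62)%997=463 -> [463]

Answer: 463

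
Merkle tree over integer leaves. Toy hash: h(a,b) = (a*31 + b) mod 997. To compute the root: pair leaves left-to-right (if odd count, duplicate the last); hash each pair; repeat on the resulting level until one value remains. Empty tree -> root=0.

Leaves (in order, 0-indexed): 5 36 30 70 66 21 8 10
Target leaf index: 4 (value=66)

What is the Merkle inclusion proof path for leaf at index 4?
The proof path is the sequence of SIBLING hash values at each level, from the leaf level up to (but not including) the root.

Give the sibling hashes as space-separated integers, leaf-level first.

L0 (leaves): [5, 36, 30, 70, 66, 21, 8, 10], target index=4
L1: h(5,36)=(5*31+36)%997=191 [pair 0] h(30,70)=(30*31+70)%997=3 [pair 1] h(66,21)=(66*31+21)%997=73 [pair 2] h(8,10)=(8*31+10)%997=258 [pair 3] -> [191, 3, 73, 258]
  Sibling for proof at L0: 21
L2: h(191,3)=(191*31+3)%997=939 [pair 0] h(73,258)=(73*31+258)%997=527 [pair 1] -> [939, 527]
  Sibling for proof at L1: 258
L3: h(939,527)=(939*31+527)%997=723 [pair 0] -> [723]
  Sibling for proof at L2: 939
Root: 723
Proof path (sibling hashes from leaf to root): [21, 258, 939]

Answer: 21 258 939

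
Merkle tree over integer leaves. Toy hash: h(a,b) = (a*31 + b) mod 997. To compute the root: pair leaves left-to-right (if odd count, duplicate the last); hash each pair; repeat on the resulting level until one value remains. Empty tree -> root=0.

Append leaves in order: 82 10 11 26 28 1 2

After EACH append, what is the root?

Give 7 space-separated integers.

After append 82 (leaves=[82]):
  L0: [82]
  root=82
After append 10 (leaves=[82, 10]):
  L0: [82, 10]
  L1: h(82,10)=(82*31+10)%997=558 -> [558]
  root=558
After append 11 (leaves=[82, 10, 11]):
  L0: [82, 10, 11]
  L1: h(82,10)=(82*31+10)%997=558 h(11,11)=(11*31+11)%997=352 -> [558, 352]
  L2: h(558,352)=(558*31+352)%997=701 -> [701]
  root=701
After append 26 (leaves=[82, 10, 11, 26]):
  L0: [82, 10, 11, 26]
  L1: h(82,10)=(82*31+10)%997=558 h(11,26)=(11*31+26)%997=367 -> [558, 367]
  L2: h(558,367)=(558*31+367)%997=716 -> [716]
  root=716
After append 28 (leaves=[82, 10, 11, 26, 28]):
  L0: [82, 10, 11, 26, 28]
  L1: h(82,10)=(82*31+10)%997=558 h(11,26)=(11*31+26)%997=367 h(28,28)=(28*31+28)%997=896 -> [558, 367, 896]
  L2: h(558,367)=(558*31+367)%997=716 h(896,896)=(896*31+896)%997=756 -> [716, 756]
  L3: h(716,756)=(716*31+756)%997=21 -> [21]
  root=21
After append 1 (leaves=[82, 10, 11, 26, 28, 1]):
  L0: [82, 10, 11, 26, 28, 1]
  L1: h(82,10)=(82*31+10)%997=558 h(11,26)=(11*31+26)%997=367 h(28,1)=(28*31+1)%997=869 -> [558, 367, 869]
  L2: h(558,367)=(558*31+367)%997=716 h(869,869)=(869*31+869)%997=889 -> [716, 889]
  L3: h(716,889)=(716*31+889)%997=154 -> [154]
  root=154
After append 2 (leaves=[82, 10, 11, 26, 28, 1, 2]):
  L0: [82, 10, 11, 26, 28, 1, 2]
  L1: h(82,10)=(82*31+10)%997=558 h(11,26)=(11*31+26)%997=367 h(28,1)=(28*31+1)%997=869 h(2,2)=(2*31+2)%997=64 -> [558, 367, 869, 64]
  L2: h(558,367)=(558*31+367)%997=716 h(869,64)=(869*31+64)%997=84 -> [716, 84]
  L3: h(716,84)=(716*31+84)%997=346 -> [346]
  root=346

Answer: 82 558 701 716 21 154 346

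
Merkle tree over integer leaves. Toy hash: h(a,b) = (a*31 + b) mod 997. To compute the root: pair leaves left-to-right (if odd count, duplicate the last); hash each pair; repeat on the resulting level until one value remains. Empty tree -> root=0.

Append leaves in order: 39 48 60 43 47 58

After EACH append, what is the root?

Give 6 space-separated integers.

After append 39 (leaves=[39]):
  L0: [39]
  root=39
After append 48 (leaves=[39, 48]):
  L0: [39, 48]
  L1: h(39,48)=(39*31+48)%997=260 -> [260]
  root=260
After append 60 (leaves=[39, 48, 60]):
  L0: [39, 48, 60]
  L1: h(39,48)=(39*31+48)%997=260 h(60,60)=(60*31+60)%997=923 -> [260, 923]
  L2: h(260,923)=(260*31+923)%997=10 -> [10]
  root=10
After append 43 (leaves=[39, 48, 60, 43]):
  L0: [39, 48, 60, 43]
  L1: h(39,48)=(39*31+48)%997=260 h(60,43)=(60*31+43)%997=906 -> [260, 906]
  L2: h(260,906)=(260*31+906)%997=990 -> [990]
  root=990
After append 47 (leaves=[39, 48, 60, 43, 47]):
  L0: [39, 48, 60, 43, 47]
  L1: h(39,48)=(39*31+48)%997=260 h(60,43)=(60*31+43)%997=906 h(47,47)=(47*31+47)%997=507 -> [260, 906, 507]
  L2: h(260,906)=(260*31+906)%997=990 h(507,507)=(507*31+507)%997=272 -> [990, 272]
  L3: h(990,272)=(990*31+272)%997=55 -> [55]
  root=55
After append 58 (leaves=[39, 48, 60, 43, 47, 58]):
  L0: [39, 48, 60, 43, 47, 58]
  L1: h(39,48)=(39*31+48)%997=260 h(60,43)=(60*31+43)%997=906 h(47,58)=(47*31+58)%997=518 -> [260, 906, 518]
  L2: h(260,906)=(260*31+906)%997=990 h(518,518)=(518*31+518)%997=624 -> [990, 624]
  L3: h(990,624)=(990*31+624)%997=407 -> [407]
  root=407

Answer: 39 260 10 990 55 407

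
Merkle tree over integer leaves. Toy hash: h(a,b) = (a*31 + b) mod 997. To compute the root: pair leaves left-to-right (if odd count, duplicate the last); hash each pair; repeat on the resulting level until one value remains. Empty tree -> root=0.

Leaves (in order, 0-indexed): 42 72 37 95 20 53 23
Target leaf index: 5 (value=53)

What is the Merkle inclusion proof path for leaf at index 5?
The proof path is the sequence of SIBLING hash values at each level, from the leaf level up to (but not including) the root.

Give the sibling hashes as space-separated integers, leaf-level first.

Answer: 20 736 965

Derivation:
L0 (leaves): [42, 72, 37, 95, 20, 53, 23], target index=5
L1: h(42,72)=(42*31+72)%997=377 [pair 0] h(37,95)=(37*31+95)%997=245 [pair 1] h(20,53)=(20*31+53)%997=673 [pair 2] h(23,23)=(23*31+23)%997=736 [pair 3] -> [377, 245, 673, 736]
  Sibling for proof at L0: 20
L2: h(377,245)=(377*31+245)%997=965 [pair 0] h(673,736)=(673*31+736)%997=662 [pair 1] -> [965, 662]
  Sibling for proof at L1: 736
L3: h(965,662)=(965*31+662)%997=667 [pair 0] -> [667]
  Sibling for proof at L2: 965
Root: 667
Proof path (sibling hashes from leaf to root): [20, 736, 965]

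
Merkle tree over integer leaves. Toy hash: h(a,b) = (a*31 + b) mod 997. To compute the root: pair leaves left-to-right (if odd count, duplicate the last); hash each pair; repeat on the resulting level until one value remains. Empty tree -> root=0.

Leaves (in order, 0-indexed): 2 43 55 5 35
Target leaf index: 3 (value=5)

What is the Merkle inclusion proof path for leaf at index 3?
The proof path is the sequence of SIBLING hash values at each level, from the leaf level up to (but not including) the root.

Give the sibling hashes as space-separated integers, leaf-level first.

L0 (leaves): [2, 43, 55, 5, 35], target index=3
L1: h(2,43)=(2*31+43)%997=105 [pair 0] h(55,5)=(55*31+5)%997=713 [pair 1] h(35,35)=(35*31+35)%997=123 [pair 2] -> [105, 713, 123]
  Sibling for proof at L0: 55
L2: h(105,713)=(105*31+713)%997=977 [pair 0] h(123,123)=(123*31+123)%997=945 [pair 1] -> [977, 945]
  Sibling for proof at L1: 105
L3: h(977,945)=(977*31+945)%997=325 [pair 0] -> [325]
  Sibling for proof at L2: 945
Root: 325
Proof path (sibling hashes from leaf to root): [55, 105, 945]

Answer: 55 105 945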